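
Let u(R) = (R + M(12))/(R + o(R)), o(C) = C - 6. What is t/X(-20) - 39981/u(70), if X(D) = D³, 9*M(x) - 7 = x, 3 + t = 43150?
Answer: -385764690403/5192000 ≈ -74300.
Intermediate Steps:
t = 43147 (t = -3 + 43150 = 43147)
M(x) = 7/9 + x/9
o(C) = -6 + C
u(R) = (19/9 + R)/(-6 + 2*R) (u(R) = (R + (7/9 + (⅑)*12))/(R + (-6 + R)) = (R + (7/9 + 4/3))/(-6 + 2*R) = (R + 19/9)/(-6 + 2*R) = (19/9 + R)/(-6 + 2*R))
t/X(-20) - 39981/u(70) = 43147/((-20)³) - 39981*18*(-3 + 70)/(19 + 9*70) = 43147/(-8000) - 39981*1206/(19 + 630) = 43147*(-1/8000) - 39981/((1/18)*(1/67)*649) = -43147/8000 - 39981/649/1206 = -43147/8000 - 39981*1206/649 = -43147/8000 - 48217086/649 = -385764690403/5192000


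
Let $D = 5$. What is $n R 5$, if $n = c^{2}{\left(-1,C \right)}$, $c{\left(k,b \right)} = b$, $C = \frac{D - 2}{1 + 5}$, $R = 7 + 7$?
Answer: $\frac{35}{2} \approx 17.5$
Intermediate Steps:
$R = 14$
$C = \frac{1}{2}$ ($C = \frac{5 - 2}{1 + 5} = \frac{3}{6} = 3 \cdot \frac{1}{6} = \frac{1}{2} \approx 0.5$)
$n = \frac{1}{4}$ ($n = \left(\frac{1}{2}\right)^{2} = \frac{1}{4} \approx 0.25$)
$n R 5 = \frac{1}{4} \cdot 14 \cdot 5 = \frac{7}{2} \cdot 5 = \frac{35}{2}$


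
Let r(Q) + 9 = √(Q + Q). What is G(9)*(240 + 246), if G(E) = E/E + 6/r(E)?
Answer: 486/7 - 972*√2/7 ≈ -126.95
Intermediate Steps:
r(Q) = -9 + √2*√Q (r(Q) = -9 + √(Q + Q) = -9 + √(2*Q) = -9 + √2*√Q)
G(E) = 1 + 6/(-9 + √2*√E) (G(E) = E/E + 6/(-9 + √2*√E) = 1 + 6/(-9 + √2*√E))
G(9)*(240 + 246) = ((-3 + √2*√9)/(-9 + √2*√9))*(240 + 246) = ((-3 + √2*3)/(-9 + √2*3))*486 = ((-3 + 3*√2)/(-9 + 3*√2))*486 = 486*(-3 + 3*√2)/(-9 + 3*√2)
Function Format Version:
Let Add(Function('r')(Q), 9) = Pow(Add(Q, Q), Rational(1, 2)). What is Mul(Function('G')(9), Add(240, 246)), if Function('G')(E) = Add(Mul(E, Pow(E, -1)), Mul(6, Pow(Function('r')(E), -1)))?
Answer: Add(Rational(486, 7), Mul(Rational(-972, 7), Pow(2, Rational(1, 2)))) ≈ -126.95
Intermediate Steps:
Function('r')(Q) = Add(-9, Mul(Pow(2, Rational(1, 2)), Pow(Q, Rational(1, 2)))) (Function('r')(Q) = Add(-9, Pow(Add(Q, Q), Rational(1, 2))) = Add(-9, Pow(Mul(2, Q), Rational(1, 2))) = Add(-9, Mul(Pow(2, Rational(1, 2)), Pow(Q, Rational(1, 2)))))
Function('G')(E) = Add(1, Mul(6, Pow(Add(-9, Mul(Pow(2, Rational(1, 2)), Pow(E, Rational(1, 2)))), -1))) (Function('G')(E) = Add(Mul(E, Pow(E, -1)), Mul(6, Pow(Add(-9, Mul(Pow(2, Rational(1, 2)), Pow(E, Rational(1, 2)))), -1))) = Add(1, Mul(6, Pow(Add(-9, Mul(Pow(2, Rational(1, 2)), Pow(E, Rational(1, 2)))), -1))))
Mul(Function('G')(9), Add(240, 246)) = Mul(Mul(Pow(Add(-9, Mul(Pow(2, Rational(1, 2)), Pow(9, Rational(1, 2)))), -1), Add(-3, Mul(Pow(2, Rational(1, 2)), Pow(9, Rational(1, 2))))), Add(240, 246)) = Mul(Mul(Pow(Add(-9, Mul(Pow(2, Rational(1, 2)), 3)), -1), Add(-3, Mul(Pow(2, Rational(1, 2)), 3))), 486) = Mul(Mul(Pow(Add(-9, Mul(3, Pow(2, Rational(1, 2)))), -1), Add(-3, Mul(3, Pow(2, Rational(1, 2))))), 486) = Mul(486, Pow(Add(-9, Mul(3, Pow(2, Rational(1, 2)))), -1), Add(-3, Mul(3, Pow(2, Rational(1, 2)))))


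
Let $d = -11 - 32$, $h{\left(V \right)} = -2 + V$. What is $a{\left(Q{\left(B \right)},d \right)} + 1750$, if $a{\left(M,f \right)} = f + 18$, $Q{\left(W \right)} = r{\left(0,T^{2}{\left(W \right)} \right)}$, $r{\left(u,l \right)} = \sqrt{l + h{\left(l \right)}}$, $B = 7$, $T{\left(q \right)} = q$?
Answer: $1725$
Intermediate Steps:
$d = -43$ ($d = -11 - 32 = -43$)
$r{\left(u,l \right)} = \sqrt{-2 + 2 l}$ ($r{\left(u,l \right)} = \sqrt{l + \left(-2 + l\right)} = \sqrt{-2 + 2 l}$)
$Q{\left(W \right)} = \sqrt{-2 + 2 W^{2}}$
$a{\left(M,f \right)} = 18 + f$
$a{\left(Q{\left(B \right)},d \right)} + 1750 = \left(18 - 43\right) + 1750 = -25 + 1750 = 1725$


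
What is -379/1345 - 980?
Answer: -1318479/1345 ≈ -980.28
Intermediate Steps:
-379/1345 - 980 = -1318479/1345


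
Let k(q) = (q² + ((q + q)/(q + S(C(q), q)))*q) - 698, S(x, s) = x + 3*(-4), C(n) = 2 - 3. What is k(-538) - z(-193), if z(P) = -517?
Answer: 158805025/551 ≈ 2.8821e+5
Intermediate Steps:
C(n) = -1
S(x, s) = -12 + x (S(x, s) = x - 12 = -12 + x)
k(q) = -698 + q² + 2*q²/(-13 + q) (k(q) = (q² + ((q + q)/(q + (-12 - 1)))*q) - 698 = (q² + ((2*q)/(q - 13))*q) - 698 = (q² + ((2*q)/(-13 + q))*q) - 698 = (q² + (2*q/(-13 + q))*q) - 698 = (q² + 2*q²/(-13 + q)) - 698 = -698 + q² + 2*q²/(-13 + q))
k(-538) - z(-193) = (9074 + (-538)³ - 698*(-538) - 11*(-538)²)/(-13 - 538) - 1*(-517) = (9074 - 155720872 + 375524 - 11*289444)/(-551) + 517 = -(9074 - 155720872 + 375524 - 3183884)/551 + 517 = -1/551*(-158520158) + 517 = 158520158/551 + 517 = 158805025/551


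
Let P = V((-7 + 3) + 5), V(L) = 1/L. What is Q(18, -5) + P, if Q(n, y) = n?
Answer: 19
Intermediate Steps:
V(L) = 1/L
P = 1 (P = 1/((-7 + 3) + 5) = 1/(-4 + 5) = 1/1 = 1)
Q(18, -5) + P = 18 + 1 = 19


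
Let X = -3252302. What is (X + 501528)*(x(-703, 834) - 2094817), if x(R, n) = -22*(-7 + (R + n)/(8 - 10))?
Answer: 5757980653828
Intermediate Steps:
x(R, n) = 154 + 11*R + 11*n (x(R, n) = -22*(-7 + (R + n)/(-2)) = -22*(-7 + (R + n)*(-½)) = -22*(-7 + (-R/2 - n/2)) = -22*(-7 - R/2 - n/2) = 154 + 11*R + 11*n)
(X + 501528)*(x(-703, 834) - 2094817) = (-3252302 + 501528)*((154 + 11*(-703) + 11*834) - 2094817) = -2750774*((154 - 7733 + 9174) - 2094817) = -2750774*(1595 - 2094817) = -2750774*(-2093222) = 5757980653828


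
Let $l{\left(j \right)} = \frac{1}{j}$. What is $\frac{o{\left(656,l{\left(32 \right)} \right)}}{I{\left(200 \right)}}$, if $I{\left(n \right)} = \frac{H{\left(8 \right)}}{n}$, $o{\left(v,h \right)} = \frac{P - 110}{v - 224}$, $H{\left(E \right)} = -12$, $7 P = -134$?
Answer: $\frac{2825}{567} \approx 4.9824$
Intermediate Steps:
$P = - \frac{134}{7}$ ($P = \frac{1}{7} \left(-134\right) = - \frac{134}{7} \approx -19.143$)
$o{\left(v,h \right)} = - \frac{904}{7 \left(-224 + v\right)}$ ($o{\left(v,h \right)} = \frac{- \frac{134}{7} - 110}{v - 224} = - \frac{904}{7 \left(-224 + v\right)}$)
$I{\left(n \right)} = - \frac{12}{n}$
$\frac{o{\left(656,l{\left(32 \right)} \right)}}{I{\left(200 \right)}} = \frac{\left(-904\right) \frac{1}{-1568 + 7 \cdot 656}}{\left(-12\right) \frac{1}{200}} = \frac{\left(-904\right) \frac{1}{-1568 + 4592}}{\left(-12\right) \frac{1}{200}} = \frac{\left(-904\right) \frac{1}{3024}}{- \frac{3}{50}} = \left(-904\right) \frac{1}{3024} \left(- \frac{50}{3}\right) = \left(- \frac{113}{378}\right) \left(- \frac{50}{3}\right) = \frac{2825}{567}$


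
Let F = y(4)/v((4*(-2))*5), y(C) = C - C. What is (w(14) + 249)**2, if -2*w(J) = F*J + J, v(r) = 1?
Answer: 58564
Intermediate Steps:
y(C) = 0
F = 0 (F = 0/1 = 0*1 = 0)
w(J) = -J/2 (w(J) = -(0*J + J)/2 = -(0 + J)/2 = -J/2)
(w(14) + 249)**2 = (-1/2*14 + 249)**2 = (-7 + 249)**2 = 242**2 = 58564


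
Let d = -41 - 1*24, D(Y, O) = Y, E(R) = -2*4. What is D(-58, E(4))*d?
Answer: 3770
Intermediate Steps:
E(R) = -8
d = -65 (d = -41 - 24 = -65)
D(-58, E(4))*d = -58*(-65) = 3770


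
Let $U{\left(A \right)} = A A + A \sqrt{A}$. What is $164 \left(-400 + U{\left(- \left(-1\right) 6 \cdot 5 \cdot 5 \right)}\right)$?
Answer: $3624400 + 123000 \sqrt{6} \approx 3.9257 \cdot 10^{6}$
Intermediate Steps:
$U{\left(A \right)} = A^{2} + A^{\frac{3}{2}}$
$164 \left(-400 + U{\left(- \left(-1\right) 6 \cdot 5 \cdot 5 \right)}\right) = 164 \left(-400 + \left(\left(- \left(-1\right) 6 \cdot 5 \cdot 5\right)^{2} + \left(- \left(-1\right) 6 \cdot 5 \cdot 5\right)^{\frac{3}{2}}\right)\right) = 164 \left(-400 + \left(\left(- \left(-6\right) 5 \cdot 5\right)^{2} + \left(- \left(-6\right) 5 \cdot 5\right)^{\frac{3}{2}}\right)\right) = 164 \left(-400 + \left(\left(\left(-1\right) \left(-30\right) 5\right)^{2} + \left(\left(-1\right) \left(-30\right) 5\right)^{\frac{3}{2}}\right)\right) = 164 \left(-400 + \left(\left(30 \cdot 5\right)^{2} + \left(30 \cdot 5\right)^{\frac{3}{2}}\right)\right) = 164 \left(-400 + \left(150^{2} + 150^{\frac{3}{2}}\right)\right) = 164 \left(-400 + \left(22500 + 750 \sqrt{6}\right)\right) = 164 \left(22100 + 750 \sqrt{6}\right) = 3624400 + 123000 \sqrt{6}$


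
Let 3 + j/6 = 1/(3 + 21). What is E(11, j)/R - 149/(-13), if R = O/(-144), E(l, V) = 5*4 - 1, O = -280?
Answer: 9661/455 ≈ 21.233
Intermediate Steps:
j = -71/4 (j = -18 + 6/(3 + 21) = -18 + 6/24 = -18 + 6*(1/24) = -18 + ¼ = -71/4 ≈ -17.750)
E(l, V) = 19 (E(l, V) = 20 - 1 = 19)
R = 35/18 (R = -280/(-144) = -280*(-1/144) = 35/18 ≈ 1.9444)
E(11, j)/R - 149/(-13) = 19/(35/18) - 149/(-13) = 19*(18/35) - 149*(-1/13) = 342/35 + 149/13 = 9661/455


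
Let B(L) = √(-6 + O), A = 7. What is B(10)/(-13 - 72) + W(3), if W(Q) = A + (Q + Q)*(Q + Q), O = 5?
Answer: 43 - I/85 ≈ 43.0 - 0.011765*I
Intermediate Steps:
W(Q) = 7 + 4*Q² (W(Q) = 7 + (Q + Q)*(Q + Q) = 7 + (2*Q)*(2*Q) = 7 + 4*Q²)
B(L) = I (B(L) = √(-6 + 5) = √(-1) = I)
B(10)/(-13 - 72) + W(3) = I/(-13 - 72) + (7 + 4*3²) = I/(-85) + (7 + 4*9) = -I/85 + (7 + 36) = -I/85 + 43 = 43 - I/85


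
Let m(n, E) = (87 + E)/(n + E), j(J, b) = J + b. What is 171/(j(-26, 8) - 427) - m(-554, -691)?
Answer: -19267/22161 ≈ -0.86941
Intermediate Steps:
m(n, E) = (87 + E)/(E + n)
171/(j(-26, 8) - 427) - m(-554, -691) = 171/((-26 + 8) - 427) - (87 - 691)/(-691 - 554) = 171/(-18 - 427) - (-604)/(-1245) = 171/(-445) - (-1)*(-604)/1245 = -1/445*171 - 1*604/1245 = -171/445 - 604/1245 = -19267/22161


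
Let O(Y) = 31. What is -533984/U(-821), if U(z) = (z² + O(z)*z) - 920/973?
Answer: -23616656/28685325 ≈ -0.82330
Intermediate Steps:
U(z) = -920/973 + z² + 31*z (U(z) = (z² + 31*z) - 920/973 = -920/973 + z² + 31*z)
-533984/U(-821) = -533984/(-920/973 + (-821)² + 31*(-821)) = -533984/(-920/973 + 674041 - 25451) = -533984/631077150/973 = -533984*973/631077150 = -23616656/28685325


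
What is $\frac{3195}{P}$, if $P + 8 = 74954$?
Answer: $\frac{1065}{24982} \approx 0.042631$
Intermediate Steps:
$P = 74946$ ($P = -8 + 74954 = 74946$)
$\frac{3195}{P} = \frac{3195}{74946} = 3195 \cdot \frac{1}{74946} = \frac{1065}{24982}$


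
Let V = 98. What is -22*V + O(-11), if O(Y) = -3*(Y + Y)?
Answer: -2090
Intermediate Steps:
O(Y) = -6*Y
-22*V + O(-11) = -22*98 - 6*(-11) = -2156 + 66 = -2090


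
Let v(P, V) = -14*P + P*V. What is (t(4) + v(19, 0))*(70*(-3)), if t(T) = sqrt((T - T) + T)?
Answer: 55440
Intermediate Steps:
t(T) = sqrt(T) (t(T) = sqrt(0 + T) = sqrt(T))
(t(4) + v(19, 0))*(70*(-3)) = (sqrt(4) + 19*(-14 + 0))*(70*(-3)) = (2 + 19*(-14))*(-210) = (2 - 266)*(-210) = -264*(-210) = 55440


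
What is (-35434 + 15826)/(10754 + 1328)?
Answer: -9804/6041 ≈ -1.6229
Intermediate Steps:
(-35434 + 15826)/(10754 + 1328) = -19608/12082 = -19608*1/12082 = -9804/6041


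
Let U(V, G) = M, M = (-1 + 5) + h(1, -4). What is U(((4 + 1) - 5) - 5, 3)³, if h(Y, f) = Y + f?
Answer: 1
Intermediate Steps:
M = 1 (M = (-1 + 5) + (1 - 4) = 4 - 3 = 1)
U(V, G) = 1
U(((4 + 1) - 5) - 5, 3)³ = 1³ = 1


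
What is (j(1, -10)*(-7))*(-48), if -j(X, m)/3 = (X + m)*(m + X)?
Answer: -81648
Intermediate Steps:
j(X, m) = -3*(X + m)**2 (j(X, m) = -3*(X + m)*(m + X) = -3*(X + m)*(X + m) = -3*(X + m)**2)
(j(1, -10)*(-7))*(-48) = (-3*(1 - 10)**2*(-7))*(-48) = (-3*(-9)**2*(-7))*(-48) = (-3*81*(-7))*(-48) = -243*(-7)*(-48) = 1701*(-48) = -81648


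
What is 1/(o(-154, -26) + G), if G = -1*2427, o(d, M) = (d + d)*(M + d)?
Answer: 1/53013 ≈ 1.8863e-5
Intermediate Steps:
o(d, M) = 2*d*(M + d) (o(d, M) = (2*d)*(M + d) = 2*d*(M + d))
G = -2427
1/(o(-154, -26) + G) = 1/(2*(-154)*(-26 - 154) - 2427) = 1/(2*(-154)*(-180) - 2427) = 1/(55440 - 2427) = 1/53013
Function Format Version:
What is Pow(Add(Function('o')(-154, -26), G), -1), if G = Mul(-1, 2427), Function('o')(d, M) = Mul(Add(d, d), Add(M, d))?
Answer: Rational(1, 53013) ≈ 1.8863e-5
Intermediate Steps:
Function('o')(d, M) = Mul(2, d, Add(M, d)) (Function('o')(d, M) = Mul(Mul(2, d), Add(M, d)) = Mul(2, d, Add(M, d)))
G = -2427
Pow(Add(Function('o')(-154, -26), G), -1) = Pow(Add(Mul(2, -154, Add(-26, -154)), -2427), -1) = Pow(Add(Mul(2, -154, -180), -2427), -1) = Pow(Add(55440, -2427), -1) = Pow(53013, -1) = Rational(1, 53013)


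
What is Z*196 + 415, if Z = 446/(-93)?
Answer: -48821/93 ≈ -524.96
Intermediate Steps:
Z = -446/93 (Z = 446*(-1/93) = -446/93 ≈ -4.7957)
Z*196 + 415 = -446/93*196 + 415 = -87416/93 + 415 = -48821/93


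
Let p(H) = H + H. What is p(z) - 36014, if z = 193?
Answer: -35628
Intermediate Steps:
p(H) = 2*H
p(z) - 36014 = 2*193 - 36014 = 386 - 36014 = -35628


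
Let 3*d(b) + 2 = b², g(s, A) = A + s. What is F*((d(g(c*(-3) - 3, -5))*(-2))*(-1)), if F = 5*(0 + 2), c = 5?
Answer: 10540/3 ≈ 3513.3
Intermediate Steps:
F = 10 (F = 5*2 = 10)
d(b) = -⅔ + b²/3
F*((d(g(c*(-3) - 3, -5))*(-2))*(-1)) = 10*(((-⅔ + (-5 + (5*(-3) - 3))²/3)*(-2))*(-1)) = 10*(((-⅔ + (-5 + (-15 - 3))²/3)*(-2))*(-1)) = 10*(((-⅔ + (-5 - 18)²/3)*(-2))*(-1)) = 10*(((-⅔ + (⅓)*(-23)²)*(-2))*(-1)) = 10*(((-⅔ + (⅓)*529)*(-2))*(-1)) = 10*(((-⅔ + 529/3)*(-2))*(-1)) = 10*(((527/3)*(-2))*(-1)) = 10*(-1054/3*(-1)) = 10*(1054/3) = 10540/3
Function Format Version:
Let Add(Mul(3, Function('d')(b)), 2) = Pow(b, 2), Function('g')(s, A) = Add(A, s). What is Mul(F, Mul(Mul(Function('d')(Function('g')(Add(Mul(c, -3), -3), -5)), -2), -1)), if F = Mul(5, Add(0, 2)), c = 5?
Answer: Rational(10540, 3) ≈ 3513.3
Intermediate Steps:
F = 10 (F = Mul(5, 2) = 10)
Function('d')(b) = Add(Rational(-2, 3), Mul(Rational(1, 3), Pow(b, 2)))
Mul(F, Mul(Mul(Function('d')(Function('g')(Add(Mul(c, -3), -3), -5)), -2), -1)) = Mul(10, Mul(Mul(Add(Rational(-2, 3), Mul(Rational(1, 3), Pow(Add(-5, Add(Mul(5, -3), -3)), 2))), -2), -1)) = Mul(10, Mul(Mul(Add(Rational(-2, 3), Mul(Rational(1, 3), Pow(Add(-5, Add(-15, -3)), 2))), -2), -1)) = Mul(10, Mul(Mul(Add(Rational(-2, 3), Mul(Rational(1, 3), Pow(Add(-5, -18), 2))), -2), -1)) = Mul(10, Mul(Mul(Add(Rational(-2, 3), Mul(Rational(1, 3), Pow(-23, 2))), -2), -1)) = Mul(10, Mul(Mul(Add(Rational(-2, 3), Mul(Rational(1, 3), 529)), -2), -1)) = Mul(10, Mul(Mul(Add(Rational(-2, 3), Rational(529, 3)), -2), -1)) = Mul(10, Mul(Mul(Rational(527, 3), -2), -1)) = Mul(10, Mul(Rational(-1054, 3), -1)) = Mul(10, Rational(1054, 3)) = Rational(10540, 3)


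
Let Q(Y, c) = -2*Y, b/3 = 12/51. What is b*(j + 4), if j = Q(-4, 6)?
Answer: 144/17 ≈ 8.4706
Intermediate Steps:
b = 12/17 (b = 3*(12/51) = 3*(12*(1/51)) = 3*(4/17) = 12/17 ≈ 0.70588)
j = 8 (j = -2*(-4) = 8)
b*(j + 4) = 12*(8 + 4)/17 = (12/17)*12 = 144/17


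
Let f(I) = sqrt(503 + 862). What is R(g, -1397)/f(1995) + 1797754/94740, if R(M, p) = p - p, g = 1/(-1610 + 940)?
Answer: 898877/47370 ≈ 18.976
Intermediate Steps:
g = -1/670 (g = 1/(-670) = -1/670 ≈ -0.0014925)
R(M, p) = 0
f(I) = sqrt(1365)
R(g, -1397)/f(1995) + 1797754/94740 = 0/(sqrt(1365)) + 1797754/94740 = 0*(sqrt(1365)/1365) + 1797754*(1/94740) = 0 + 898877/47370 = 898877/47370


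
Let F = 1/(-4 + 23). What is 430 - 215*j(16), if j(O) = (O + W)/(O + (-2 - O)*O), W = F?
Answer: 2287815/5168 ≈ 442.69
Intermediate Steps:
F = 1/19 ≈ 0.052632
W = 1/19 ≈ 0.052632
j(O) = (1/19 + O)/(O + O*(-2 - O)) (j(O) = (O + 1/19)/(O + (-2 - O)*O) = (1/19 + O)/(O + O*(-2 - O)))
430 - 215*j(16) = 430 - 215*(-1/19 - 1*16)/(16*(1 + 16)) = 430 - 215*(-1/19 - 16)/(16*17) = 430 - 215*(-305)/(16*17*19) = 430 - 215*(-305/5168) = 430 + 65575/5168 = 2287815/5168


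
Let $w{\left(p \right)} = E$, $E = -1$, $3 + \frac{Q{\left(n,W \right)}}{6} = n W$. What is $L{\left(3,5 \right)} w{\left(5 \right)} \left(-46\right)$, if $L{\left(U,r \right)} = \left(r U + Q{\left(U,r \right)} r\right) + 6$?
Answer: $17526$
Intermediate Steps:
$Q{\left(n,W \right)} = -18 + 6 W n$ ($Q{\left(n,W \right)} = -18 + 6 n W = -18 + 6 W n$)
$w{\left(p \right)} = -1$
$L{\left(U,r \right)} = 6 + U r + r \left(-18 + 6 U r\right)$ ($L{\left(U,r \right)} = \left(r U + \left(-18 + 6 r U\right) r\right) + 6 = \left(U r + \left(-18 + 6 U r\right) r\right) + 6 = \left(U r + r \left(-18 + 6 U r\right)\right) + 6 = 6 + U r + r \left(-18 + 6 U r\right)$)
$L{\left(3,5 \right)} w{\left(5 \right)} \left(-46\right) = \left(6 + 3 \cdot 5 + 6 \cdot 5 \left(-3 + 3 \cdot 5\right)\right) \left(-1\right) \left(-46\right) = \left(6 + 15 + 6 \cdot 5 \left(-3 + 15\right)\right) \left(-1\right) \left(-46\right) = \left(6 + 15 + 6 \cdot 5 \cdot 12\right) \left(-1\right) \left(-46\right) = \left(6 + 15 + 360\right) \left(-1\right) \left(-46\right) = 381 \left(-1\right) \left(-46\right) = \left(-381\right) \left(-46\right) = 17526$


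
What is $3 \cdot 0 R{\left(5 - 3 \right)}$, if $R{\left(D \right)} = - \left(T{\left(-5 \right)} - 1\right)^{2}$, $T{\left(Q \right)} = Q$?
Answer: $0$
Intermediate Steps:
$R{\left(D \right)} = -36$ ($R{\left(D \right)} = - \left(-5 - 1\right)^{2} = - \left(-6\right)^{2} = \left(-1\right) 36 = -36$)
$3 \cdot 0 R{\left(5 - 3 \right)} = 3 \cdot 0 \left(-36\right) = 0 \left(-36\right) = 0$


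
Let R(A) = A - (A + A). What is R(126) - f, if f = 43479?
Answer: -43605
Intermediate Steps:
R(A) = -A (R(A) = A - 2*A = -A)
R(126) - f = -1*126 - 1*43479 = -126 - 43479 = -43605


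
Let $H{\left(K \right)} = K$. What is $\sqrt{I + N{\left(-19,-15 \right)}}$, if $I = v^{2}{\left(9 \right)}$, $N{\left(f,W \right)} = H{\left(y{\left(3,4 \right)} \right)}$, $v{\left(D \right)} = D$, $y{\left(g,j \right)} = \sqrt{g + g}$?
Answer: $\sqrt{81 + \sqrt{6}} \approx 9.1351$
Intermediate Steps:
$y{\left(g,j \right)} = \sqrt{2} \sqrt{g}$ ($y{\left(g,j \right)} = \sqrt{2 g} = \sqrt{2} \sqrt{g}$)
$N{\left(f,W \right)} = \sqrt{6}$ ($N{\left(f,W \right)} = \sqrt{2} \sqrt{3} = \sqrt{6}$)
$I = 81$ ($I = 9^{2} = 81$)
$\sqrt{I + N{\left(-19,-15 \right)}} = \sqrt{81 + \sqrt{6}}$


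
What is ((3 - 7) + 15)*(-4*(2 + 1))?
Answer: -132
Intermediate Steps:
((3 - 7) + 15)*(-4*(2 + 1)) = (-4 + 15)*(-4*3) = 11*(-12) = -132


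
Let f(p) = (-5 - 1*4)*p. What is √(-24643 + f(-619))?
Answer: 8*I*√298 ≈ 138.1*I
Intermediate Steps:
f(p) = -9*p (f(p) = (-5 - 4)*p = -9*p)
√(-24643 + f(-619)) = √(-24643 - 9*(-619)) = √(-24643 + 5571) = √(-19072) = 8*I*√298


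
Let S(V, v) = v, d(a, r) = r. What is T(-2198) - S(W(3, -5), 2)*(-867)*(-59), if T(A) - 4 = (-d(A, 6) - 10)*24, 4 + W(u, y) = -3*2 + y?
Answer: -102686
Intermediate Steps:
W(u, y) = -10 + y (W(u, y) = -4 + (-3*2 + y) = -4 + (-6 + y) = -10 + y)
T(A) = -380 (T(A) = 4 + (-1*6 - 10)*24 = 4 + (-6 - 10)*24 = 4 - 16*24 = 4 - 384 = -380)
T(-2198) - S(W(3, -5), 2)*(-867)*(-59) = -380 - 2*(-867)*(-59) = -380 - (-1734)*(-59) = -380 - 1*102306 = -380 - 102306 = -102686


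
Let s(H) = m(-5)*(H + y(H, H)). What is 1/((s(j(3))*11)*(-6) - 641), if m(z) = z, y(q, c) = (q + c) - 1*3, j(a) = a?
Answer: 1/1339 ≈ 0.00074683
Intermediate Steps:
y(q, c) = -3 + c + q (y(q, c) = (c + q) - 3 = -3 + c + q)
s(H) = 15 - 15*H (s(H) = -5*(H + (-3 + H + H)) = -5*(H + (-3 + 2*H)) = -5*(-3 + 3*H) = 15 - 15*H)
1/((s(j(3))*11)*(-6) - 641) = 1/(((15 - 15*3)*11)*(-6) - 641) = 1/(((15 - 45)*11)*(-6) - 641) = 1/(-30*11*(-6) - 641) = 1/(-330*(-6) - 641) = 1/(1980 - 641) = 1/1339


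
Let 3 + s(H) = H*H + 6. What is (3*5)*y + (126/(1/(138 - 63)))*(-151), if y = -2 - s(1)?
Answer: -1427040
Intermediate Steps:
s(H) = 3 + H² (s(H) = -3 + (H*H + 6) = -3 + (H² + 6) = -3 + (6 + H²) = 3 + H²)
y = -6 (y = -2 - (3 + 1²) = -2 - (3 + 1) = -2 - 1*4 = -2 - 4 = -6)
(3*5)*y + (126/(1/(138 - 63)))*(-151) = (3*5)*(-6) + (126/(1/(138 - 63)))*(-151) = 15*(-6) + (126/(1/75))*(-151) = -90 + (126/(1/75))*(-151) = -90 + (126*75)*(-151) = -90 + 9450*(-151) = -90 - 1426950 = -1427040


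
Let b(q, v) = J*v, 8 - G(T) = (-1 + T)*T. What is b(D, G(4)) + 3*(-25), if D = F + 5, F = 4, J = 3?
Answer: -87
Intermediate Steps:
G(T) = 8 - T*(-1 + T) (G(T) = 8 - (-1 + T)*T = 8 - T*(-1 + T))
D = 9 (D = 4 + 5 = 9)
b(q, v) = 3*v
b(D, G(4)) + 3*(-25) = 3*(8 + 4 - 1*4**2) + 3*(-25) = 3*(8 + 4 - 1*16) - 75 = 3*(8 + 4 - 16) - 75 = 3*(-4) - 75 = -12 - 75 = -87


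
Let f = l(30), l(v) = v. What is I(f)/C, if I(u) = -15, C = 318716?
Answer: -15/318716 ≈ -4.7064e-5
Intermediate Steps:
f = 30
I(f)/C = -15/318716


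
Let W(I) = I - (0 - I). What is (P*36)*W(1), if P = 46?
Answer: 3312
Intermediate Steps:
W(I) = 2*I (W(I) = I - (-1)*I = I + I = 2*I)
(P*36)*W(1) = (46*36)*(2*1) = 1656*2 = 3312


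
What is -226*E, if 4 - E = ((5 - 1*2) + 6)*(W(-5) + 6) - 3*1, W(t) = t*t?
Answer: 61472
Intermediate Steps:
W(t) = t²
E = -272 (E = 4 - (((5 - 1*2) + 6)*((-5)² + 6) - 3*1) = 4 - (((5 - 2) + 6)*(25 + 6) - 3) = 4 - ((3 + 6)*31 - 3) = 4 - (9*31 - 3) = 4 - (279 - 3) = 4 - 1*276 = 4 - 276 = -272)
-226*E = -226*(-272) = 61472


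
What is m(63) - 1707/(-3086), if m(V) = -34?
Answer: -103217/3086 ≈ -33.447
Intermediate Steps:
m(63) - 1707/(-3086) = -34 - 1707/(-3086) = -34 - 1707*(-1/3086) = -34 + 1707/3086 = -103217/3086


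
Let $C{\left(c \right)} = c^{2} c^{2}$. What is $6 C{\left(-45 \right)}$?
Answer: $24603750$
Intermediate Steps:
$C{\left(c \right)} = c^{4}$
$6 C{\left(-45 \right)} = 6 \left(-45\right)^{4} = 6 \cdot 4100625 = 24603750$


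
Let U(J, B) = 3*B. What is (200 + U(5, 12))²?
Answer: 55696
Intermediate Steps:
(200 + U(5, 12))² = (200 + 3*12)² = (200 + 36)² = 236² = 55696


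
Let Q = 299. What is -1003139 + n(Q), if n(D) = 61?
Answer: -1003078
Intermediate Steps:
-1003139 + n(Q) = -1003139 + 61 = -1003078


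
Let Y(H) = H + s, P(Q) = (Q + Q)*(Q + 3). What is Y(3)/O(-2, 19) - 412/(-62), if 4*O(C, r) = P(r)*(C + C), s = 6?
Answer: 171937/25916 ≈ 6.6344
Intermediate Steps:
P(Q) = 2*Q*(3 + Q) (P(Q) = (2*Q)*(3 + Q) = 2*Q*(3 + Q))
O(C, r) = C*r*(3 + r) (O(C, r) = ((2*r*(3 + r))*(C + C))/4 = ((2*r*(3 + r))*(2*C))/4 = (4*C*r*(3 + r))/4 = C*r*(3 + r))
Y(H) = 6 + H (Y(H) = H + 6 = 6 + H)
Y(3)/O(-2, 19) - 412/(-62) = (6 + 3)/((-2*19*(3 + 19))) - 412/(-62) = 9/((-2*19*22)) - 412*(-1/62) = 9/(-836) + 206/31 = 9*(-1/836) + 206/31 = -9/836 + 206/31 = 171937/25916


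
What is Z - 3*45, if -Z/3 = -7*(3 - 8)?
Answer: -240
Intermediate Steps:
Z = -105 (Z = -(-21)*(3 - 8) = -(-21)*(-5) = -3*35 = -105)
Z - 3*45 = -105 - 3*45 = -105 - 1*135 = -105 - 135 = -240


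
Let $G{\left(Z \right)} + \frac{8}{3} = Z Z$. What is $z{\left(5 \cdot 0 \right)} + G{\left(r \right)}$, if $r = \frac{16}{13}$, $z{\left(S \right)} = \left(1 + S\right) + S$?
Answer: $- \frac{77}{507} \approx -0.15187$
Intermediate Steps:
$z{\left(S \right)} = 1 + 2 S$
$r = \frac{16}{13}$ ($r = 16 \cdot \frac{1}{13} = \frac{16}{13} \approx 1.2308$)
$G{\left(Z \right)} = - \frac{8}{3} + Z^{2}$ ($G{\left(Z \right)} = - \frac{8}{3} + Z Z = - \frac{8}{3} + Z^{2}$)
$z{\left(5 \cdot 0 \right)} + G{\left(r \right)} = \left(1 + 2 \cdot 5 \cdot 0\right) - \left(\frac{8}{3} - \left(\frac{16}{13}\right)^{2}\right) = \left(1 + 2 \cdot 0\right) + \left(- \frac{8}{3} + \frac{256}{169}\right) = \left(1 + 0\right) - \frac{584}{507} = 1 - \frac{584}{507} = - \frac{77}{507}$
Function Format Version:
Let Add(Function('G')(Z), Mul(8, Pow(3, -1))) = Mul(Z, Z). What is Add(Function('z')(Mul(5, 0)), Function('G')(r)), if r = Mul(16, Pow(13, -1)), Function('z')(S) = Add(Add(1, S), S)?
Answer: Rational(-77, 507) ≈ -0.15187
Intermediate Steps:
Function('z')(S) = Add(1, Mul(2, S))
r = Rational(16, 13) (r = Mul(16, Rational(1, 13)) = Rational(16, 13) ≈ 1.2308)
Function('G')(Z) = Add(Rational(-8, 3), Pow(Z, 2)) (Function('G')(Z) = Add(Rational(-8, 3), Mul(Z, Z)) = Add(Rational(-8, 3), Pow(Z, 2)))
Add(Function('z')(Mul(5, 0)), Function('G')(r)) = Add(Add(1, Mul(2, Mul(5, 0))), Add(Rational(-8, 3), Pow(Rational(16, 13), 2))) = Add(Add(1, Mul(2, 0)), Add(Rational(-8, 3), Rational(256, 169))) = Add(Add(1, 0), Rational(-584, 507)) = Add(1, Rational(-584, 507)) = Rational(-77, 507)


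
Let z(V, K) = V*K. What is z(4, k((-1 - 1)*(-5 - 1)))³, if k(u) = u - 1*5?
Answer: 21952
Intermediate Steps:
k(u) = -5 + u (k(u) = u - 5 = -5 + u)
z(V, K) = K*V
z(4, k((-1 - 1)*(-5 - 1)))³ = ((-5 + (-1 - 1)*(-5 - 1))*4)³ = ((-5 - 2*(-6))*4)³ = ((-5 + 12)*4)³ = (7*4)³ = 28³ = 21952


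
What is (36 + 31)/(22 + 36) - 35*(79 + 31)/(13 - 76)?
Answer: 32503/522 ≈ 62.266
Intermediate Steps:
(36 + 31)/(22 + 36) - 35*(79 + 31)/(13 - 76) = 67/58 - 3850/(-63) = 67*(1/58) - 3850*(-1)/63 = 67/58 - 35*(-110/63) = 67/58 + 550/9 = 32503/522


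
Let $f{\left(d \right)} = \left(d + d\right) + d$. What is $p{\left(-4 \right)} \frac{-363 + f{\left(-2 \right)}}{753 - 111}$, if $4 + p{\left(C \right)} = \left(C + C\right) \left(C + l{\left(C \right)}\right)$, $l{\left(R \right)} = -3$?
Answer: $- \frac{3198}{107} \approx -29.888$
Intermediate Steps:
$f{\left(d \right)} = 3 d$ ($f{\left(d \right)} = 2 d + d = 3 d$)
$p{\left(C \right)} = -4 + 2 C \left(-3 + C\right)$ ($p{\left(C \right)} = -4 + \left(C + C\right) \left(C - 3\right) = -4 + 2 C \left(-3 + C\right)$)
$p{\left(-4 \right)} \frac{-363 + f{\left(-2 \right)}}{753 - 111} = \left(-4 - -24 + 2 \left(-4\right)^{2}\right) \frac{-363 + 3 \left(-2\right)}{753 - 111} = \left(-4 + 24 + 2 \cdot 16\right) \frac{-363 - 6}{642} = \left(-4 + 24 + 32\right) \left(\left(-369\right) \frac{1}{642}\right) = 52 \left(- \frac{123}{214}\right) = - \frac{3198}{107}$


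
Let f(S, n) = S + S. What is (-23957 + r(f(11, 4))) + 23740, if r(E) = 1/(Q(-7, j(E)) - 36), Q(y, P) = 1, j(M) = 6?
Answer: -7596/35 ≈ -217.03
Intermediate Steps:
f(S, n) = 2*S
r(E) = -1/35 (r(E) = 1/(1 - 36) = 1/(-35) = -1/35)
(-23957 + r(f(11, 4))) + 23740 = (-23957 - 1/35) + 23740 = -838496/35 + 23740 = -7596/35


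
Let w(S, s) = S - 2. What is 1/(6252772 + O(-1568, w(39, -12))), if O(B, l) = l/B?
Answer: 1568/9804346459 ≈ 1.5993e-7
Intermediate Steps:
w(S, s) = -2 + S
1/(6252772 + O(-1568, w(39, -12))) = 1/(6252772 + (-2 + 39)/(-1568)) = 1/(6252772 + 37*(-1/1568)) = 1/(6252772 - 37/1568) = 1/(9804346459/1568) = 1568/9804346459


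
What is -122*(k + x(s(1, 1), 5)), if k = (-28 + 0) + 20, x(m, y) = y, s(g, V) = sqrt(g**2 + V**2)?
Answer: 366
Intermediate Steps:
s(g, V) = sqrt(V**2 + g**2)
k = -8 (k = -28 + 20 = -8)
-122*(k + x(s(1, 1), 5)) = -122*(-8 + 5) = -122*(-3) = 366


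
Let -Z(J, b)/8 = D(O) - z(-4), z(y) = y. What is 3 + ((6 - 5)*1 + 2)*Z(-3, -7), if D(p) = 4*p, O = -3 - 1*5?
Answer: 675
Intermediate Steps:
O = -8 (O = -3 - 5 = -8)
Z(J, b) = 224 (Z(J, b) = -8*(4*(-8) - 1*(-4)) = -8*(-32 + 4) = -8*(-28) = 224)
3 + ((6 - 5)*1 + 2)*Z(-3, -7) = 3 + ((6 - 5)*1 + 2)*224 = 3 + (1*1 + 2)*224 = 3 + (1 + 2)*224 = 3 + 3*224 = 3 + 672 = 675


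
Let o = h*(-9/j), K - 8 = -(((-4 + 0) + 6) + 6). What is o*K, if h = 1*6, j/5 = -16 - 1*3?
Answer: 0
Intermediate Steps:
K = 0 (K = 8 - (((-4 + 0) + 6) + 6) = 8 - ((-4 + 6) + 6) = 8 - (2 + 6) = 8 - 1*8 = 8 - 8 = 0)
j = -95 (j = 5*(-16 - 1*3) = 5*(-16 - 3) = 5*(-19) = -95)
h = 6
o = 54/95 (o = 6*(-9/(-95)) = 6*(-9*(-1/95)) = 6*(9/95) = 54/95 ≈ 0.56842)
o*K = (54/95)*0 = 0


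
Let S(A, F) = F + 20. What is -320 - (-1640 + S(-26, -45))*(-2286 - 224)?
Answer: -4179470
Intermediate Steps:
S(A, F) = 20 + F
-320 - (-1640 + S(-26, -45))*(-2286 - 224) = -320 - (-1640 + (20 - 45))*(-2286 - 224) = -320 - (-1640 - 25)*(-2510) = -320 - (-1665)*(-2510) = -320 - 1*4179150 = -320 - 4179150 = -4179470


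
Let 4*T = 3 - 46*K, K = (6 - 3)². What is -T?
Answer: 411/4 ≈ 102.75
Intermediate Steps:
K = 9 (K = 3² = 9)
T = -411/4 (T = (3 - 46*9)/4 = (3 - 414)/4 = (¼)*(-411) = -411/4 ≈ -102.75)
-T = -1*(-411/4) = 411/4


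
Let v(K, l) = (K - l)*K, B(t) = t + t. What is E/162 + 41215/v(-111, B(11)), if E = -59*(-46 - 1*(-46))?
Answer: 41215/14763 ≈ 2.7918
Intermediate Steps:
B(t) = 2*t
E = 0 (E = -59*(-46 + 46) = -59*0 = 0)
v(K, l) = K*(K - l)
E/162 + 41215/v(-111, B(11)) = 0/162 + 41215/((-111*(-111 - 2*11))) = 0*(1/162) + 41215/((-111*(-111 - 1*22))) = 0 + 41215/((-111*(-111 - 22))) = 0 + 41215/((-111*(-133))) = 0 + 41215/14763 = 41215/14763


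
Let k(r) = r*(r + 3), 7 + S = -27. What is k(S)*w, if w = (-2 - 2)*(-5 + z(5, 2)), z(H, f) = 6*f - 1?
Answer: -25296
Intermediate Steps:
z(H, f) = -1 + 6*f
S = -34 (S = -7 - 27 = -34)
k(r) = r*(3 + r)
w = -24 (w = (-2 - 2)*(-5 + (-1 + 6*2)) = -4*(-5 + (-1 + 12)) = -4*(-5 + 11) = -4*6 = -24)
k(S)*w = -34*(3 - 34)*(-24) = -34*(-31)*(-24) = 1054*(-24) = -25296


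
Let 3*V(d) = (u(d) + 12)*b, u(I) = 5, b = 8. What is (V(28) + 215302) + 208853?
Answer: 1272601/3 ≈ 4.2420e+5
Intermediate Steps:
V(d) = 136/3 (V(d) = ((5 + 12)*8)/3 = (17*8)/3 = (⅓)*136 = 136/3)
(V(28) + 215302) + 208853 = (136/3 + 215302) + 208853 = 646042/3 + 208853 = 1272601/3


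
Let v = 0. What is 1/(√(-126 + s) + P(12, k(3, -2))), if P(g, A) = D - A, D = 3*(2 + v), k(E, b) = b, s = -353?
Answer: 8/543 - I*√479/543 ≈ 0.014733 - 0.040306*I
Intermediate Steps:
D = 6 (D = 3*(2 + 0) = 3*2 = 6)
P(g, A) = 6 - A
1/(√(-126 + s) + P(12, k(3, -2))) = 1/(√(-126 - 353) + (6 - 1*(-2))) = 1/(√(-479) + (6 + 2)) = 1/(I*√479 + 8) = 1/(8 + I*√479)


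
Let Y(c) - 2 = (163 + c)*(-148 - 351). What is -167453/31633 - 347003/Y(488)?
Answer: -43419858792/10275885151 ≈ -4.2254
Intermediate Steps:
Y(c) = -81335 - 499*c (Y(c) = 2 + (163 + c)*(-148 - 351) = 2 + (163 + c)*(-499) = 2 + (-81337 - 499*c) = -81335 - 499*c)
-167453/31633 - 347003/Y(488) = -167453/31633 - 347003/(-81335 - 499*488) = -167453*1/31633 - 347003/(-81335 - 243512) = -167453/31633 - 347003/(-324847) = -167453/31633 - 347003*(-1/324847) = -167453/31633 + 347003/324847 = -43419858792/10275885151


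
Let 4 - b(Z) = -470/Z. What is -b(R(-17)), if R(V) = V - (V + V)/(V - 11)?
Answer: 1112/51 ≈ 21.804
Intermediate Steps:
R(V) = V - 2*V/(-11 + V)
b(Z) = 4 + 470/Z (b(Z) = 4 - (-470)/Z = 4 + 470/Z)
-b(R(-17)) = -(4 + 470/((-17*(-13 - 17)/(-11 - 17)))) = -(4 + 470/((-17*(-30)/(-28)))) = -(4 + 470/((-17*(-1/28)*(-30)))) = -(4 + 470/(-255/14)) = -(4 + 470*(-14/255)) = -(4 - 1316/51) = -1*(-1112/51) = 1112/51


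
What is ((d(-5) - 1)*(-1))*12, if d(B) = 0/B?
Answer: 12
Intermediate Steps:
d(B) = 0
((d(-5) - 1)*(-1))*12 = ((0 - 1)*(-1))*12 = -1*(-1)*12 = 1*12 = 12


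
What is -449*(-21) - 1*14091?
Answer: -4662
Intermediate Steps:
-449*(-21) - 1*14091 = 9429 - 14091 = -4662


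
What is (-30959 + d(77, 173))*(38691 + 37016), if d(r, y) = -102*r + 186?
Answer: -2924334289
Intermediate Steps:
d(r, y) = 186 - 102*r
(-30959 + d(77, 173))*(38691 + 37016) = (-30959 + (186 - 102*77))*(38691 + 37016) = (-30959 + (186 - 7854))*75707 = (-30959 - 7668)*75707 = -38627*75707 = -2924334289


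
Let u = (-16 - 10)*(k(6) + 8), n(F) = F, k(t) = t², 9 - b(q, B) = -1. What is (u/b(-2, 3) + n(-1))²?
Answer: 332929/25 ≈ 13317.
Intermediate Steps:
b(q, B) = 10 (b(q, B) = 9 - 1*(-1) = 9 + 1 = 10)
u = -1144 (u = (-16 - 10)*(6² + 8) = -26*(36 + 8) = -26*44 = -1144)
(u/b(-2, 3) + n(-1))² = (-1144/10 - 1)² = (-1144*⅒ - 1)² = (-572/5 - 1)² = (-577/5)² = 332929/25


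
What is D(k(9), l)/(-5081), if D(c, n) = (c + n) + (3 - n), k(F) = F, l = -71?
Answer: -12/5081 ≈ -0.0023617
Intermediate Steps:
D(c, n) = 3 + c
D(k(9), l)/(-5081) = (3 + 9)/(-5081) = 12*(-1/5081) = -12/5081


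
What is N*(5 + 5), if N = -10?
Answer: -100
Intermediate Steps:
N*(5 + 5) = -10*(5 + 5) = -10*10 = -100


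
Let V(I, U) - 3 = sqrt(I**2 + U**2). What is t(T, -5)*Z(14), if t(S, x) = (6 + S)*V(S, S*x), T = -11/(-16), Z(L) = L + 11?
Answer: 8025/16 + 29425*sqrt(26)/256 ≈ 1087.7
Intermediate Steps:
Z(L) = 11 + L
T = 11/16 (T = -11*(-1/16) = 11/16 ≈ 0.68750)
V(I, U) = 3 + sqrt(I**2 + U**2)
t(S, x) = (3 + sqrt(S**2 + S**2*x**2))*(6 + S) (t(S, x) = (6 + S)*(3 + sqrt(S**2 + (S*x)**2)) = (6 + S)*(3 + sqrt(S**2 + S**2*x**2)) = (3 + sqrt(S**2 + S**2*x**2))*(6 + S))
t(T, -5)*Z(14) = ((3 + sqrt((11/16)**2*(1 + (-5)**2)))*(6 + 11/16))*(11 + 14) = ((3 + sqrt(121*(1 + 25)/256))*(107/16))*25 = ((3 + sqrt((121/256)*26))*(107/16))*25 = ((3 + sqrt(1573/128))*(107/16))*25 = ((3 + 11*sqrt(26)/16)*(107/16))*25 = (321/16 + 1177*sqrt(26)/256)*25 = 8025/16 + 29425*sqrt(26)/256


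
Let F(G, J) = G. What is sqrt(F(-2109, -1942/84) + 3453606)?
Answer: sqrt(3451497) ≈ 1857.8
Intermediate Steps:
sqrt(F(-2109, -1942/84) + 3453606) = sqrt(-2109 + 3453606) = sqrt(3451497)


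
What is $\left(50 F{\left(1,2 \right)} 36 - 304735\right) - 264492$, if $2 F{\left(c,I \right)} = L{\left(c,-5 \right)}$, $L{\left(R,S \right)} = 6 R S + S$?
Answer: $-600727$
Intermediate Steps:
$L{\left(R,S \right)} = S + 6 R S$ ($L{\left(R,S \right)} = 6 R S + S = S + 6 R S$)
$F{\left(c,I \right)} = - \frac{5}{2} - 15 c$ ($F{\left(c,I \right)} = \frac{\left(-5\right) \left(1 + 6 c\right)}{2} = \frac{-5 - 30 c}{2} = - \frac{5}{2} - 15 c$)
$\left(50 F{\left(1,2 \right)} 36 - 304735\right) - 264492 = \left(50 \left(- \frac{5}{2} - 15\right) 36 - 304735\right) - 264492 = \left(50 \left(- \frac{35}{2}\right) 36 - 304735\right) - 264492 = \left(\left(-875\right) 36 - 304735\right) - 264492 = \left(-31500 - 304735\right) - 264492 = -336235 - 264492 = -600727$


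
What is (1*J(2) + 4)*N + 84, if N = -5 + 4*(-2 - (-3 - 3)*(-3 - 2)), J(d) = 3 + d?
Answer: -1113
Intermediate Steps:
N = -133 (N = -5 + 4*(-2 - (-6)*(-5)) = -5 + 4*(-2 - 1*30) = -5 + 4*(-2 - 30) = -5 + 4*(-32) = -5 - 128 = -133)
(1*J(2) + 4)*N + 84 = (1*(3 + 2) + 4)*(-133) + 84 = (1*5 + 4)*(-133) + 84 = (5 + 4)*(-133) + 84 = 9*(-133) + 84 = -1197 + 84 = -1113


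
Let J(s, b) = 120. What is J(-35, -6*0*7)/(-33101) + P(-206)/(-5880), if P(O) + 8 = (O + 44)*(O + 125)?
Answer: -217396057/97316940 ≈ -2.2339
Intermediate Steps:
P(O) = -8 + (44 + O)*(125 + O) (P(O) = -8 + (O + 44)*(O + 125) = -8 + (44 + O)*(125 + O))
J(-35, -6*0*7)/(-33101) + P(-206)/(-5880) = 120/(-33101) + (5492 + (-206)**2 + 169*(-206))/(-5880) = 120*(-1/33101) + (5492 + 42436 - 34814)*(-1/5880) = -120/33101 + 13114*(-1/5880) = -120/33101 - 6557/2940 = -217396057/97316940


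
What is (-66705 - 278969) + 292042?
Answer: -53632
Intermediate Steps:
(-66705 - 278969) + 292042 = -345674 + 292042 = -53632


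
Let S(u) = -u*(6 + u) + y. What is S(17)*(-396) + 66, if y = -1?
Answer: 155298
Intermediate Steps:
S(u) = -1 - u*(6 + u) (S(u) = -u*(6 + u) - 1 = -1 - u*(6 + u))
S(17)*(-396) + 66 = (-1 - 1*17² - 6*17)*(-396) + 66 = (-1 - 1*289 - 102)*(-396) + 66 = (-1 - 289 - 102)*(-396) + 66 = -392*(-396) + 66 = 155232 + 66 = 155298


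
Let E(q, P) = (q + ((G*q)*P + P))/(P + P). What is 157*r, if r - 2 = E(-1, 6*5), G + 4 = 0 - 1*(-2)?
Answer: 32813/60 ≈ 546.88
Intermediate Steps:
G = -2 (G = -4 + (0 - 1*(-2)) = -4 + (0 + 2) = -4 + 2 = -2)
E(q, P) = (P + q - 2*P*q)/(2*P) (E(q, P) = (q + ((-2*q)*P + P))/(P + P) = (q + (-2*P*q + P))/((2*P)) = (q + (P - 2*P*q))*(1/(2*P)) = (P + q - 2*P*q)*(1/(2*P)) = (P + q - 2*P*q)/(2*P))
r = 209/60 (r = 2 + (½ - 1*(-1) + (½)*(-1)/(6*5)) = 2 + (½ + 1 + (½)*(-1)/30) = 2 + (½ + 1 + (½)*(-1)*(1/30)) = 2 + (½ + 1 - 1/60) = 2 + 89/60 = 209/60 ≈ 3.4833)
157*r = 157*(209/60) = 32813/60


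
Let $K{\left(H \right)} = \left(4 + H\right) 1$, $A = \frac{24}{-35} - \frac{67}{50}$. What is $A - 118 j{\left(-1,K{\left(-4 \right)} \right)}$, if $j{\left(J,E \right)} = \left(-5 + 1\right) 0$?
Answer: $- \frac{709}{350} \approx -2.0257$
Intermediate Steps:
$A = - \frac{709}{350}$ ($A = 24 \left(- \frac{1}{35}\right) - \frac{67}{50} = - \frac{24}{35} - \frac{67}{50} = - \frac{709}{350} \approx -2.0257$)
$K{\left(H \right)} = 4 + H$
$j{\left(J,E \right)} = 0$ ($j{\left(J,E \right)} = \left(-4\right) 0 = 0$)
$A - 118 j{\left(-1,K{\left(-4 \right)} \right)} = - \frac{709}{350} - 0 = - \frac{709}{350} + 0 = - \frac{709}{350}$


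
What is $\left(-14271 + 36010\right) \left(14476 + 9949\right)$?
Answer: $530975075$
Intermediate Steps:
$\left(-14271 + 36010\right) \left(14476 + 9949\right) = 21739 \cdot 24425 = 530975075$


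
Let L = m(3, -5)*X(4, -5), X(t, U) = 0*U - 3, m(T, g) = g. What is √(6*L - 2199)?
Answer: I*√2109 ≈ 45.924*I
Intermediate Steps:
X(t, U) = -3 (X(t, U) = 0 - 3 = -3)
L = 15 (L = -5*(-3) = 15)
√(6*L - 2199) = √(6*15 - 2199) = √(90 - 2199) = √(-2109) = I*√2109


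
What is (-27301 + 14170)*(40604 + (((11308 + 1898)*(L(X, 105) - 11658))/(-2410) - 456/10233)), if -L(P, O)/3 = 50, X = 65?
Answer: -631516803246116/456695 ≈ -1.3828e+9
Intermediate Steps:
L(P, O) = -150 (L(P, O) = -3*50 = -150)
(-27301 + 14170)*(40604 + (((11308 + 1898)*(L(X, 105) - 11658))/(-2410) - 456/10233)) = (-27301 + 14170)*(40604 + (((11308 + 1898)*(-150 - 11658))/(-2410) - 456/10233)) = -13131*(40604 + ((13206*(-11808))*(-1/2410) - 456*1/10233)) = -13131*(40604 + (-155936448*(-1/2410) - 152/3411)) = -13131*(40604 + (77968224/1205 - 152/3411)) = -13131*(40604 + 265949428904/4110255) = -13131*432842222924/4110255 = -631516803246116/456695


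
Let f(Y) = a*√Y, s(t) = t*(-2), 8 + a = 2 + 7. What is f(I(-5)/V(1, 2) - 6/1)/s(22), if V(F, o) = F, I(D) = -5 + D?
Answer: -I/11 ≈ -0.090909*I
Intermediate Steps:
a = 1 (a = -8 + (2 + 7) = -8 + 9 = 1)
s(t) = -2*t
f(Y) = √Y (f(Y) = 1*√Y = √Y)
f(I(-5)/V(1, 2) - 6/1)/s(22) = √((-5 - 5)/1 - 6/1)/((-2*22)) = √(-10*1 - 6*1)/(-44) = √(-10 - 6)*(-1/44) = √(-16)*(-1/44) = (4*I)*(-1/44) = -I/11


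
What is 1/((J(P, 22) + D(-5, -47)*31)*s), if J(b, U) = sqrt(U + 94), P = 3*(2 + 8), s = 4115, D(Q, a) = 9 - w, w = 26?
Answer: -527/1142377495 - 2*sqrt(29)/1142377495 ≈ -4.7075e-7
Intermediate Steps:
D(Q, a) = -17 (D(Q, a) = 9 - 1*26 = 9 - 26 = -17)
P = 30 (P = 3*10 = 30)
J(b, U) = sqrt(94 + U)
1/((J(P, 22) + D(-5, -47)*31)*s) = 1/((sqrt(94 + 22) - 17*31)*4115) = (1/4115)/(sqrt(116) - 527) = (1/4115)/(2*sqrt(29) - 527) = (1/4115)/(-527 + 2*sqrt(29)) = 1/(4115*(-527 + 2*sqrt(29)))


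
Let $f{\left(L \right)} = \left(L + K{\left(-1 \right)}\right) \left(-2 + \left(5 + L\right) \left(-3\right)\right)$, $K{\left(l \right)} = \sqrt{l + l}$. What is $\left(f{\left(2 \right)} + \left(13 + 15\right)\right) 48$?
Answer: $-864 - 1104 i \sqrt{2} \approx -864.0 - 1561.3 i$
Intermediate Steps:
$K{\left(l \right)} = \sqrt{2} \sqrt{l}$ ($K{\left(l \right)} = \sqrt{2 l} = \sqrt{2} \sqrt{l}$)
$f{\left(L \right)} = \left(-17 - 3 L\right) \left(L + i \sqrt{2}\right)$ ($f{\left(L \right)} = \left(L + \sqrt{2} \sqrt{-1}\right) \left(-2 + \left(5 + L\right) \left(-3\right)\right) = \left(L + \sqrt{2} i\right) \left(-2 - \left(15 + 3 L\right)\right) = \left(L + i \sqrt{2}\right) \left(-17 - 3 L\right) = \left(-17 - 3 L\right) \left(L + i \sqrt{2}\right)$)
$\left(f{\left(2 \right)} + \left(13 + 15\right)\right) 48 = \left(\left(\left(-17\right) 2 - 3 \cdot 2^{2} - 17 i \sqrt{2} - 3 i 2 \sqrt{2}\right) + \left(13 + 15\right)\right) 48 = \left(\left(-34 - 12 - 17 i \sqrt{2} - 6 i \sqrt{2}\right) + 28\right) 48 = \left(\left(-46 - 23 i \sqrt{2}\right) + 28\right) 48 = \left(-18 - 23 i \sqrt{2}\right) 48 = -864 - 1104 i \sqrt{2}$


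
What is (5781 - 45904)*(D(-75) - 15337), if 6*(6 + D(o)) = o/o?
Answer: 3693603011/6 ≈ 6.1560e+8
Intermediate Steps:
D(o) = -35/6 (D(o) = -6 + (o/o)/6 = -6 + (1/6)*1 = -6 + 1/6 = -35/6)
(5781 - 45904)*(D(-75) - 15337) = (5781 - 45904)*(-35/6 - 15337) = -40123*(-92057/6) = 3693603011/6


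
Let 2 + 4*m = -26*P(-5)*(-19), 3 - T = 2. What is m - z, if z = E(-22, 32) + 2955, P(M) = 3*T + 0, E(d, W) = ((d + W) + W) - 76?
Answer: -2551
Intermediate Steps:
T = 1 (T = 3 - 1*2 = 3 - 2 = 1)
E(d, W) = -76 + d + 2*W (E(d, W) = ((W + d) + W) - 76 = (d + 2*W) - 76 = -76 + d + 2*W)
P(M) = 3 (P(M) = 3*1 + 0 = 3 + 0 = 3)
m = 370 (m = -½ + (-26*3*(-19))/4 = -½ + (-78*(-19))/4 = -½ + (¼)*1482 = -½ + 741/2 = 370)
z = 2921 (z = (-76 - 22 + 2*32) + 2955 = (-76 - 22 + 64) + 2955 = -34 + 2955 = 2921)
m - z = 370 - 1*2921 = 370 - 2921 = -2551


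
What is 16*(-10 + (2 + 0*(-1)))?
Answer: -128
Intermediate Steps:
16*(-10 + (2 + 0*(-1))) = 16*(-10 + (2 + 0)) = 16*(-10 + 2) = 16*(-8) = -128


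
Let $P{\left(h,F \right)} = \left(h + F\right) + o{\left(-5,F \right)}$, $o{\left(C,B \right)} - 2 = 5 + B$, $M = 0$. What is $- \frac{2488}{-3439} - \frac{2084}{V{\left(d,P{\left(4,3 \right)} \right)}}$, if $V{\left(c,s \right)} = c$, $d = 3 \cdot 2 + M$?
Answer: $- \frac{3575974}{10317} \approx -346.61$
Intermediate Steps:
$o{\left(C,B \right)} = 7 + B$ ($o{\left(C,B \right)} = 2 + \left(5 + B\right) = 7 + B$)
$P{\left(h,F \right)} = 7 + h + 2 F$ ($P{\left(h,F \right)} = \left(h + F\right) + \left(7 + F\right) = \left(F + h\right) + \left(7 + F\right) = 7 + h + 2 F$)
$d = 6$ ($d = 3 \cdot 2 + 0 = 6 + 0 = 6$)
$- \frac{2488}{-3439} - \frac{2084}{V{\left(d,P{\left(4,3 \right)} \right)}} = - \frac{2488}{-3439} - \frac{2084}{6} = \left(-2488\right) \left(- \frac{1}{3439}\right) - \frac{1042}{3} = \frac{2488}{3439} - \frac{1042}{3} = - \frac{3575974}{10317}$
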